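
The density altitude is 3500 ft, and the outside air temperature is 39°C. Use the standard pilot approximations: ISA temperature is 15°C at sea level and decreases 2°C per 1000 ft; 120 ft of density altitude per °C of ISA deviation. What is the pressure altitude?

DA = PA + 120 × (OAT − (15 − 2·PA/1000)) = PA + 120·OAT − 1800 + 0.24·PA = 1.24·PA + 120·OAT − 1800.
So 1.24·PA = 3500 − 120 × 39 + 1800 = 620.
PA = 620 / 1.24 = 500 ft.

500 ft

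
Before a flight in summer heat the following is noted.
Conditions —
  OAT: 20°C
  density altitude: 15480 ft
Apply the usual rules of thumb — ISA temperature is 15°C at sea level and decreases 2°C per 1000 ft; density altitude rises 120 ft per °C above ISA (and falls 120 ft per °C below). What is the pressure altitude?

12000 ft

DA = PA + 120 × (OAT − (15 − 2·PA/1000)) = PA + 120·OAT − 1800 + 0.24·PA = 1.24·PA + 120·OAT − 1800.
So 1.24·PA = 15480 − 120 × 20 + 1800 = 14880.
PA = 14880 / 1.24 = 12000 ft.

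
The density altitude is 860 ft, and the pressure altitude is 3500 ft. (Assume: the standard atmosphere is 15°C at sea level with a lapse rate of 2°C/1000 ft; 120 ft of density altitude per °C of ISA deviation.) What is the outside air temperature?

-14°C

Density altitude − pressure altitude = 860 − 3500 = -2640 ft.
At 120 ft/°C that is an ISA deviation of -2640/120 = -22°C.
ISA temperature at 3500 ft = 15 − 2 × (3500/1000) = 8°C.
OAT = ISA + deviation = 8 + (-22) = -14°C.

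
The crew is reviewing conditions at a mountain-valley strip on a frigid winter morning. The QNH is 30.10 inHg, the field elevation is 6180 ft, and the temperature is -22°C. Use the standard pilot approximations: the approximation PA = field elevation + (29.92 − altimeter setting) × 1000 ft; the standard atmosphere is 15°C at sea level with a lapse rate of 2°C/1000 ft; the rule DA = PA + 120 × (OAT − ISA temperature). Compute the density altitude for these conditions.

Pressure altitude = 6180 + (29.92 − 30.10) × 1000 = 6180 + (-180) = 6000 ft.
ISA temperature at 6000 ft = 15 − 2 × (6000/1000) = 3°C.
ISA deviation = -22 − 3 = -25°C.
Density altitude = 6000 + 120 × (-25) = 3000 ft.

3000 ft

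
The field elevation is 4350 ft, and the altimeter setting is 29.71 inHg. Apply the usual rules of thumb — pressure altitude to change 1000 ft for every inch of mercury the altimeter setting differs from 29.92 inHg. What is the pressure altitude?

Pressure correction = (29.92 − 29.71) × 1000 = +210 ft.
Pressure altitude = 4350 + (+210) = 4560 ft.

4560 ft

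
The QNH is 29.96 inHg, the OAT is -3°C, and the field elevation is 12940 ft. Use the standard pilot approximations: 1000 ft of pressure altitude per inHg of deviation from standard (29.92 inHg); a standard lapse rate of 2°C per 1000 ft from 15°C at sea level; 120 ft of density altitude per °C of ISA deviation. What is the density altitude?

Pressure altitude = 12940 + (29.92 − 29.96) × 1000 = 12940 + (-40) = 12900 ft.
ISA temperature at 12900 ft = 15 − 2 × (12900/1000) = -10.8°C.
ISA deviation = -3 − (-10.8) = +7.8°C.
Density altitude = 12900 + 120 × (7.8) = 13836 ft.

13836 ft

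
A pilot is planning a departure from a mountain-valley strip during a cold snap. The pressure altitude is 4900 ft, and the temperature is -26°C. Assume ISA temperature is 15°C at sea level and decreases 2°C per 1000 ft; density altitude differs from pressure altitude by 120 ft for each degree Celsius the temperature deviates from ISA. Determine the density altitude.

ISA temperature at 4900 ft = 15 − 2 × (4900/1000) = 5.2°C.
ISA deviation = -26 − 5.2 = -31.2°C.
Density altitude = 4900 + 120 × (-31.2) = 4900 + (-3744) = 1156 ft.

1156 ft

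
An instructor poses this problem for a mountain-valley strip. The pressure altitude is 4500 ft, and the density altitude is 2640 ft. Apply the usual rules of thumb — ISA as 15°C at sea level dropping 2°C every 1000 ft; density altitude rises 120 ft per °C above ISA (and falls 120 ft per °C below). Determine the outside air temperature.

Density altitude − pressure altitude = 2640 − 4500 = -1860 ft.
At 120 ft/°C that is an ISA deviation of -1860/120 = -15.5°C.
ISA temperature at 4500 ft = 15 − 2 × (4500/1000) = 6°C.
OAT = ISA + deviation = 6 + (-15.5) = -9.5°C.

-9.5°C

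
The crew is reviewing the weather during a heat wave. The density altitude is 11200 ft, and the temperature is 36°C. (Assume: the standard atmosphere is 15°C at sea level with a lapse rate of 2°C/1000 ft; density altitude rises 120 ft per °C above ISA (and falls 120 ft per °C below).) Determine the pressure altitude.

7000 ft

DA = PA + 120 × (OAT − (15 − 2·PA/1000)) = PA + 120·OAT − 1800 + 0.24·PA = 1.24·PA + 120·OAT − 1800.
So 1.24·PA = 11200 − 120 × 36 + 1800 = 8680.
PA = 8680 / 1.24 = 7000 ft.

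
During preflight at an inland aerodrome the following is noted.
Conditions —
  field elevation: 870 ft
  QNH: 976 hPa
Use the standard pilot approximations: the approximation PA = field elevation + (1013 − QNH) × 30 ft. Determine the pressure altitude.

1980 ft

Pressure correction = (1013 − 976) × 30 = +1110 ft.
Pressure altitude = 870 + (+1110) = 1980 ft.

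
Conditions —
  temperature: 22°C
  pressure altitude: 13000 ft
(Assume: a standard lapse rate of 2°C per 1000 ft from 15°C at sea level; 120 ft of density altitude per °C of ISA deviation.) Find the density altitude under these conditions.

ISA temperature at 13000 ft = 15 − 2 × (13000/1000) = -11°C.
ISA deviation = 22 − (-11) = +33°C.
Density altitude = 13000 + 120 × (33) = 13000 + (+3960) = 16960 ft.

16960 ft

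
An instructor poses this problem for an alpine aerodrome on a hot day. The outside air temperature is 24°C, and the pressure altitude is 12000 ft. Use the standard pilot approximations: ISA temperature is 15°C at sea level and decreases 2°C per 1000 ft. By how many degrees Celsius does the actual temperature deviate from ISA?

ISA+33°C

ISA temperature at 12000 ft = 15 − 2 × (12000/1000) = -9°C.
Deviation = OAT − ISA = 24 − (-9) = +33°C.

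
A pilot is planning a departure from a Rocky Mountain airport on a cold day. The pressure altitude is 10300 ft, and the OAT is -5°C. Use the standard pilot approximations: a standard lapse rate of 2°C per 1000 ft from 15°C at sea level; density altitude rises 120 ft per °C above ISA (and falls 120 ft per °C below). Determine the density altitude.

ISA temperature at 10300 ft = 15 − 2 × (10300/1000) = -5.6°C.
ISA deviation = -5 − (-5.6) = +0.6°C.
Density altitude = 10300 + 120 × (0.6) = 10300 + (+72) = 10372 ft.

10372 ft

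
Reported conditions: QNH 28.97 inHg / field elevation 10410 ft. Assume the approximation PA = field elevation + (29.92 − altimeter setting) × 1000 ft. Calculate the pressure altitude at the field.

11360 ft

Pressure correction = (29.92 − 28.97) × 1000 = +950 ft.
Pressure altitude = 10410 + (+950) = 11360 ft.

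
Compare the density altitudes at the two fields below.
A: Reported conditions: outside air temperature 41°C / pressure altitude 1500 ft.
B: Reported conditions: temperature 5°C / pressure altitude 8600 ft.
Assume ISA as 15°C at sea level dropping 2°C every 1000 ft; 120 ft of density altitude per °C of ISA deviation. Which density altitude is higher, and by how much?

A: ISA temp = 12°C, deviation +29°C, DA = 1500 + 120 × 29 = 4980 ft.
B: ISA temp = -2.2°C, deviation +7.2°C, DA = 8600 + 120 × 7.2 = 9464 ft.
B is higher by 9464 − 4980 = 4484 ft.

B by 4484 ft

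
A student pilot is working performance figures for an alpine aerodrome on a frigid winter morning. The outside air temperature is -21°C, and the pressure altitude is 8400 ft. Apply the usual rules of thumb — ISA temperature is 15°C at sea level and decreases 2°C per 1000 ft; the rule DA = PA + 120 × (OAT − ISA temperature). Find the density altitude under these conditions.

6096 ft

ISA temperature at 8400 ft = 15 − 2 × (8400/1000) = -1.8°C.
ISA deviation = -21 − (-1.8) = -19.2°C.
Density altitude = 8400 + 120 × (-19.2) = 8400 + (-2304) = 6096 ft.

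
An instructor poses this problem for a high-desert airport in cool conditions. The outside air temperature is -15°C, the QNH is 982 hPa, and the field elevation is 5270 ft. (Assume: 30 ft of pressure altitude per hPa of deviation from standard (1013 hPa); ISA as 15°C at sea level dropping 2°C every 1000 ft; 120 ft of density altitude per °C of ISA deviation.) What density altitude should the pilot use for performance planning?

4088 ft

Pressure altitude = 5270 + (1013 − 982) × 30 = 5270 + (+930) = 6200 ft.
ISA temperature at 6200 ft = 15 − 2 × (6200/1000) = 2.6°C.
ISA deviation = -15 − 2.6 = -17.6°C.
Density altitude = 6200 + 120 × (-17.6) = 4088 ft.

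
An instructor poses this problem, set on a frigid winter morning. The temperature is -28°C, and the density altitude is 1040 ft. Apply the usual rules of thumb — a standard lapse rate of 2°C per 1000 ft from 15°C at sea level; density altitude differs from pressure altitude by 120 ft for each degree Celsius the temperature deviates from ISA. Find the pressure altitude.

DA = PA + 120 × (OAT − (15 − 2·PA/1000)) = PA + 120·OAT − 1800 + 0.24·PA = 1.24·PA + 120·OAT − 1800.
So 1.24·PA = 1040 − 120 × (-28) + 1800 = 6200.
PA = 6200 / 1.24 = 5000 ft.

5000 ft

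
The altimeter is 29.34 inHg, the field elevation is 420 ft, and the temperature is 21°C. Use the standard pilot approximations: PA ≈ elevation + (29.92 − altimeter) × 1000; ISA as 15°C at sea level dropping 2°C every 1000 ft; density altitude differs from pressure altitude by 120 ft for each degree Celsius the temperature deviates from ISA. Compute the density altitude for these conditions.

Pressure altitude = 420 + (29.92 − 29.34) × 1000 = 420 + (+580) = 1000 ft.
ISA temperature at 1000 ft = 15 − 2 × (1000/1000) = 13°C.
ISA deviation = 21 − 13 = +8°C.
Density altitude = 1000 + 120 × (8) = 1960 ft.

1960 ft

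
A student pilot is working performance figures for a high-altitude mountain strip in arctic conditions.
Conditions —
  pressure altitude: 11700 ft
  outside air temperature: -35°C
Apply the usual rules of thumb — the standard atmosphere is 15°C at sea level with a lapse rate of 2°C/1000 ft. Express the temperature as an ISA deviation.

ISA temperature at 11700 ft = 15 − 2 × (11700/1000) = -8.4°C.
Deviation = OAT − ISA = -35 − (-8.4) = -26.6°C.

ISA-26.6°C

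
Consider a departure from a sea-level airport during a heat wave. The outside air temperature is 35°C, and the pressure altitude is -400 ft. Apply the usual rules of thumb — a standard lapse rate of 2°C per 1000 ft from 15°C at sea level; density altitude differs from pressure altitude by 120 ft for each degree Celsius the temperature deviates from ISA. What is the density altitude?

ISA temperature at -400 ft = 15 − 2 × (-400/1000) = 15.8°C.
ISA deviation = 35 − 15.8 = +19.2°C.
Density altitude = -400 + 120 × (19.2) = -400 + (+2304) = 1904 ft.

1904 ft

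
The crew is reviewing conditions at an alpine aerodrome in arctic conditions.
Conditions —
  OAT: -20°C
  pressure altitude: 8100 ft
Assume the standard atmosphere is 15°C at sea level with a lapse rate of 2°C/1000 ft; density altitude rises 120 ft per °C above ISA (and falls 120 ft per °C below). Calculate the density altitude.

ISA temperature at 8100 ft = 15 − 2 × (8100/1000) = -1.2°C.
ISA deviation = -20 − (-1.2) = -18.8°C.
Density altitude = 8100 + 120 × (-18.8) = 8100 + (-2256) = 5844 ft.

5844 ft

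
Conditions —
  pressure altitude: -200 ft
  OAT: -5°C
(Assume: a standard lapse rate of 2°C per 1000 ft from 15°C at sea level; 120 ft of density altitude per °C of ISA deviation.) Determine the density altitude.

-2648 ft

ISA temperature at -200 ft = 15 − 2 × (-200/1000) = 15.4°C.
ISA deviation = -5 − 15.4 = -20.4°C.
Density altitude = -200 + 120 × (-20.4) = -200 + (-2448) = -2648 ft.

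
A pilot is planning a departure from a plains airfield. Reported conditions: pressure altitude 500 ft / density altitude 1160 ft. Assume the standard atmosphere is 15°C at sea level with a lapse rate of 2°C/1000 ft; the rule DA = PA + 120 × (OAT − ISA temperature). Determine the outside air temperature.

19.5°C

Density altitude − pressure altitude = 1160 − 500 = +660 ft.
At 120 ft/°C that is an ISA deviation of 660/120 = +5.5°C.
ISA temperature at 500 ft = 15 − 2 × (500/1000) = 14°C.
OAT = ISA + deviation = 14 + (+5.5) = 19.5°C.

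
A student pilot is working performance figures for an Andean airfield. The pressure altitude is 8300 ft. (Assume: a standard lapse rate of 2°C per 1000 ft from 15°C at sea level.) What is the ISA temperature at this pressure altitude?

ISA temperature = 15 − 2 × (8300/1000) = 15 − 16.6 = -1.6°C.

-1.6°C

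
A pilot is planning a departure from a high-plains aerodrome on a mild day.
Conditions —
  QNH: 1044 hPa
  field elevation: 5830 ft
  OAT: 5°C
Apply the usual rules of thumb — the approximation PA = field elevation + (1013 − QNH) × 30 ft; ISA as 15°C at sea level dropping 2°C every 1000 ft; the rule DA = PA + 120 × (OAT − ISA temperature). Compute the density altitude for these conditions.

4876 ft

Pressure altitude = 5830 + (1013 − 1044) × 30 = 5830 + (-930) = 4900 ft.
ISA temperature at 4900 ft = 15 − 2 × (4900/1000) = 5.2°C.
ISA deviation = 5 − 5.2 = -0.2°C.
Density altitude = 4900 + 120 × (-0.2) = 4876 ft.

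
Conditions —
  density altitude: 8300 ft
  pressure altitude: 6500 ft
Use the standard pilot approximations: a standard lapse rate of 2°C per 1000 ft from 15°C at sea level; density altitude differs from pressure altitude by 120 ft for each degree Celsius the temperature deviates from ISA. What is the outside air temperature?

17°C

Density altitude − pressure altitude = 8300 − 6500 = +1800 ft.
At 120 ft/°C that is an ISA deviation of 1800/120 = +15°C.
ISA temperature at 6500 ft = 15 − 2 × (6500/1000) = 2°C.
OAT = ISA + deviation = 2 + (+15) = 17°C.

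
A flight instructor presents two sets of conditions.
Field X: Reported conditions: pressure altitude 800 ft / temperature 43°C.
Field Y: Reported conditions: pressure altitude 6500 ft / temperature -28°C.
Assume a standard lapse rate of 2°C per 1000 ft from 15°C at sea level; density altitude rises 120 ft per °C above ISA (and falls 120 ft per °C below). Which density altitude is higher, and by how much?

Field X: ISA temp = 13.4°C, deviation +29.6°C, DA = 800 + 120 × 29.6 = 4352 ft.
Field Y: ISA temp = 2°C, deviation -30°C, DA = 6500 + 120 × (-30) = 2900 ft.
Field X is higher by 4352 − 2900 = 1452 ft.

Field X by 1452 ft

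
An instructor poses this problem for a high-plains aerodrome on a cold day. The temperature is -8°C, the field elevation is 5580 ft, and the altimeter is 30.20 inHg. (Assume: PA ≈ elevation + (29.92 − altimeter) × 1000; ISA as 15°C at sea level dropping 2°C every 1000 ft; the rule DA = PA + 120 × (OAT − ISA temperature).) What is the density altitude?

Pressure altitude = 5580 + (29.92 − 30.20) × 1000 = 5580 + (-280) = 5300 ft.
ISA temperature at 5300 ft = 15 − 2 × (5300/1000) = 4.4°C.
ISA deviation = -8 − 4.4 = -12.4°C.
Density altitude = 5300 + 120 × (-12.4) = 3812 ft.

3812 ft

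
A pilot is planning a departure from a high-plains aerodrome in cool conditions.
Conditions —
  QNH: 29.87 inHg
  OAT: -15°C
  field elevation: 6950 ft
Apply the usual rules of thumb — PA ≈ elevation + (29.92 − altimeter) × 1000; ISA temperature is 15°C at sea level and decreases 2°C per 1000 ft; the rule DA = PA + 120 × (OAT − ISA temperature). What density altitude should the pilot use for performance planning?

5080 ft

Pressure altitude = 6950 + (29.92 − 29.87) × 1000 = 6950 + (+50) = 7000 ft.
ISA temperature at 7000 ft = 15 − 2 × (7000/1000) = 1°C.
ISA deviation = -15 − 1 = -16°C.
Density altitude = 7000 + 120 × (-16) = 5080 ft.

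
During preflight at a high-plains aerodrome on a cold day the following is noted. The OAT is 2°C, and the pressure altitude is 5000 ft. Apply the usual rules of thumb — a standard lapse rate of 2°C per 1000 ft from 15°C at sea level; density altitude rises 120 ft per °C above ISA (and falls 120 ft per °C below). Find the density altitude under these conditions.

4640 ft

ISA temperature at 5000 ft = 15 − 2 × (5000/1000) = 5°C.
ISA deviation = 2 − 5 = -3°C.
Density altitude = 5000 + 120 × (-3) = 5000 + (-360) = 4640 ft.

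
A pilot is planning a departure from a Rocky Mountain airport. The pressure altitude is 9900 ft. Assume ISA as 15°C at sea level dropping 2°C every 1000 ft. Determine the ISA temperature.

-4.8°C

ISA temperature = 15 − 2 × (9900/1000) = 15 − 19.8 = -4.8°C.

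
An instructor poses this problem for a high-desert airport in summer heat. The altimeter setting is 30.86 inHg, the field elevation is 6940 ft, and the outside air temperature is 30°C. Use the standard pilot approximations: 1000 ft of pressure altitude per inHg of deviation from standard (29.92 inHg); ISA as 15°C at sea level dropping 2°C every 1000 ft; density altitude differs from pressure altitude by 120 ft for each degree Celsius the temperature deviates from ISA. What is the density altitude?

Pressure altitude = 6940 + (29.92 − 30.86) × 1000 = 6940 + (-940) = 6000 ft.
ISA temperature at 6000 ft = 15 − 2 × (6000/1000) = 3°C.
ISA deviation = 30 − 3 = +27°C.
Density altitude = 6000 + 120 × (27) = 9240 ft.

9240 ft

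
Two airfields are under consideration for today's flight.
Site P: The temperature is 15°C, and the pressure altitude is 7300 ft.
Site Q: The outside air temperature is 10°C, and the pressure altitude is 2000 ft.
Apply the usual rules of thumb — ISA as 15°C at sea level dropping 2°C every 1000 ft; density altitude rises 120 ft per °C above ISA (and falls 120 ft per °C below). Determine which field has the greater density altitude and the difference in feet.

Site P by 7172 ft

Site P: ISA temp = 0.4°C, deviation +14.6°C, DA = 7300 + 120 × 14.6 = 9052 ft.
Site Q: ISA temp = 11°C, deviation -1°C, DA = 2000 + 120 × (-1) = 1880 ft.
Site P is higher by 9052 − 1880 = 7172 ft.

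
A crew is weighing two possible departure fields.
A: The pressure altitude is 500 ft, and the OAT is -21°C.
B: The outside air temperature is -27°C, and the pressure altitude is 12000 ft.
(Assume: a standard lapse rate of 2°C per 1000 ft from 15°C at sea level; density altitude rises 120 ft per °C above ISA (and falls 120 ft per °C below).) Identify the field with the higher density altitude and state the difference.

A: ISA temp = 14°C, deviation -35°C, DA = 500 + 120 × (-35) = -3700 ft.
B: ISA temp = -9°C, deviation -18°C, DA = 12000 + 120 × (-18) = 9840 ft.
B is higher by 9840 − (-3700) = 13540 ft.

B by 13540 ft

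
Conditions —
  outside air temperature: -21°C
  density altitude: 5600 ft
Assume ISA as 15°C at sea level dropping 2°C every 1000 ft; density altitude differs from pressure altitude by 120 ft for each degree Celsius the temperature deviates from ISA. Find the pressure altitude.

8000 ft

DA = PA + 120 × (OAT − (15 − 2·PA/1000)) = PA + 120·OAT − 1800 + 0.24·PA = 1.24·PA + 120·OAT − 1800.
So 1.24·PA = 5600 − 120 × (-21) + 1800 = 9920.
PA = 9920 / 1.24 = 8000 ft.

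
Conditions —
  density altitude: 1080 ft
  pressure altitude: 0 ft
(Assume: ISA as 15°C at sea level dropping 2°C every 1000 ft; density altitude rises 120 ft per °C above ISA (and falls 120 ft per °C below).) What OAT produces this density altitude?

24°C

Density altitude − pressure altitude = 1080 − 0 = +1080 ft.
At 120 ft/°C that is an ISA deviation of 1080/120 = +9°C.
ISA temperature at 0 ft = 15 − 2 × (0/1000) = 15°C.
OAT = ISA + deviation = 15 + (+9) = 24°C.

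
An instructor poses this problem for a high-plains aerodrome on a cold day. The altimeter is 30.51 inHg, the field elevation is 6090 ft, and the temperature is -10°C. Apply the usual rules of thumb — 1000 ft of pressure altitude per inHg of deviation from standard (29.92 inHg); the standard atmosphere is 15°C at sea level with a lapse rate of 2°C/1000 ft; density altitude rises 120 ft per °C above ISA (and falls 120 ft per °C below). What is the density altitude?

3820 ft

Pressure altitude = 6090 + (29.92 − 30.51) × 1000 = 6090 + (-590) = 5500 ft.
ISA temperature at 5500 ft = 15 − 2 × (5500/1000) = 4°C.
ISA deviation = -10 − 4 = -14°C.
Density altitude = 5500 + 120 × (-14) = 3820 ft.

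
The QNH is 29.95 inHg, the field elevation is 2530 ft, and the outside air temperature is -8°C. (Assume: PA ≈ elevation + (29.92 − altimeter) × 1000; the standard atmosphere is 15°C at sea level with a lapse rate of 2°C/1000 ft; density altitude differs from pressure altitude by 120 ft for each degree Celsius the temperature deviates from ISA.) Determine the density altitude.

Pressure altitude = 2530 + (29.92 − 29.95) × 1000 = 2530 + (-30) = 2500 ft.
ISA temperature at 2500 ft = 15 − 2 × (2500/1000) = 10°C.
ISA deviation = -8 − 10 = -18°C.
Density altitude = 2500 + 120 × (-18) = 340 ft.

340 ft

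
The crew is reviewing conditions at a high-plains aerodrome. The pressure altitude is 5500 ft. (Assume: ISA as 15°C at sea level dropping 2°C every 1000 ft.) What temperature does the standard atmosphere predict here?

ISA temperature = 15 − 2 × (5500/1000) = 15 − 11 = 4°C.

4°C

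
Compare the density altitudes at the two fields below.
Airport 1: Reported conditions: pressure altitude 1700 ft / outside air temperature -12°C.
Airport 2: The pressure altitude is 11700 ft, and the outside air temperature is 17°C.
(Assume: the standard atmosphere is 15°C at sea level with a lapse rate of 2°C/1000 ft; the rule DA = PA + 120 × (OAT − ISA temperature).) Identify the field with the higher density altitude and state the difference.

Airport 2 by 15880 ft

Airport 1: ISA temp = 11.6°C, deviation -23.6°C, DA = 1700 + 120 × (-23.6) = -1132 ft.
Airport 2: ISA temp = -8.4°C, deviation +25.4°C, DA = 11700 + 120 × 25.4 = 14748 ft.
Airport 2 is higher by 14748 − (-1132) = 15880 ft.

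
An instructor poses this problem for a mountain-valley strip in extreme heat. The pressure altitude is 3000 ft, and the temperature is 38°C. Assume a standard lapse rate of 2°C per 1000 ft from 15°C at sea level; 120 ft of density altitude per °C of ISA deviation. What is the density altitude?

6480 ft

ISA temperature at 3000 ft = 15 − 2 × (3000/1000) = 9°C.
ISA deviation = 38 − 9 = +29°C.
Density altitude = 3000 + 120 × (29) = 3000 + (+3480) = 6480 ft.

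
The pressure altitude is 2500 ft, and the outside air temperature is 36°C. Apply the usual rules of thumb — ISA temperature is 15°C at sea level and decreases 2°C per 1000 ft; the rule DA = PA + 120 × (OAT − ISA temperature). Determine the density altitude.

5620 ft

ISA temperature at 2500 ft = 15 − 2 × (2500/1000) = 10°C.
ISA deviation = 36 − 10 = +26°C.
Density altitude = 2500 + 120 × (26) = 2500 + (+3120) = 5620 ft.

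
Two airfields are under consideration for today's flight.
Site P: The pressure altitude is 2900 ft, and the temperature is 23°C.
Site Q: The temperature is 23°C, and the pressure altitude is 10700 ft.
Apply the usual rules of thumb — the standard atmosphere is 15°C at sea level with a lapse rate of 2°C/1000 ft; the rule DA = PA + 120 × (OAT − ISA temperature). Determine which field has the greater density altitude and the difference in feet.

Site Q by 9672 ft

Site P: ISA temp = 9.2°C, deviation +13.8°C, DA = 2900 + 120 × 13.8 = 4556 ft.
Site Q: ISA temp = -6.4°C, deviation +29.4°C, DA = 10700 + 120 × 29.4 = 14228 ft.
Site Q is higher by 14228 − 4556 = 9672 ft.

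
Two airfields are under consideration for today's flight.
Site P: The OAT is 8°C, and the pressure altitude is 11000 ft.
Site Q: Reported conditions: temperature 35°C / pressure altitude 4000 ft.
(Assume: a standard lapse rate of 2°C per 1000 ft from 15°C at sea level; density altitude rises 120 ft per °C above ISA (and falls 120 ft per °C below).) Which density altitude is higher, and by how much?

Site P by 5440 ft

Site P: ISA temp = -7°C, deviation +15°C, DA = 11000 + 120 × 15 = 12800 ft.
Site Q: ISA temp = 7°C, deviation +28°C, DA = 4000 + 120 × 28 = 7360 ft.
Site P is higher by 12800 − 7360 = 5440 ft.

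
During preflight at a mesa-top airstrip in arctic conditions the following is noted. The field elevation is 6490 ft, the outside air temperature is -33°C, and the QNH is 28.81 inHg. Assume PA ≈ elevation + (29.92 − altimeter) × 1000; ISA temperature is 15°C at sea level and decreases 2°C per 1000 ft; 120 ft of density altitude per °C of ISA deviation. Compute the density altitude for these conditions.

Pressure altitude = 6490 + (29.92 − 28.81) × 1000 = 6490 + (+1110) = 7600 ft.
ISA temperature at 7600 ft = 15 − 2 × (7600/1000) = -0.2°C.
ISA deviation = -33 − (-0.2) = -32.8°C.
Density altitude = 7600 + 120 × (-32.8) = 3664 ft.

3664 ft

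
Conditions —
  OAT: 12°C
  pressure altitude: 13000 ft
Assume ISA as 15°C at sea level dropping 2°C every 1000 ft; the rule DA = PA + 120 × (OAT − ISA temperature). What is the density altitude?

15760 ft

ISA temperature at 13000 ft = 15 − 2 × (13000/1000) = -11°C.
ISA deviation = 12 − (-11) = +23°C.
Density altitude = 13000 + 120 × (23) = 13000 + (+2760) = 15760 ft.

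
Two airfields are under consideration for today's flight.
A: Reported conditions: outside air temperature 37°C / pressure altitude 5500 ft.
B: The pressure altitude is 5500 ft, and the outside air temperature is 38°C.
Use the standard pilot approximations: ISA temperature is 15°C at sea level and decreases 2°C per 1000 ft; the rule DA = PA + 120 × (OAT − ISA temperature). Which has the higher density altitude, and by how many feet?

B by 120 ft

A: ISA temp = 4°C, deviation +33°C, DA = 5500 + 120 × 33 = 9460 ft.
B: ISA temp = 4°C, deviation +34°C, DA = 5500 + 120 × 34 = 9580 ft.
B is higher by 9580 − 9460 = 120 ft.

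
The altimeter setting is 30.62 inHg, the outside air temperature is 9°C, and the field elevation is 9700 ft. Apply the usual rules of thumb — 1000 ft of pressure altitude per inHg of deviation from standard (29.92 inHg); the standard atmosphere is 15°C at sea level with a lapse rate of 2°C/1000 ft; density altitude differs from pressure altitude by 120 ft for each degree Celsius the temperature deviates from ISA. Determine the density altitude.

Pressure altitude = 9700 + (29.92 − 30.62) × 1000 = 9700 + (-700) = 9000 ft.
ISA temperature at 9000 ft = 15 − 2 × (9000/1000) = -3°C.
ISA deviation = 9 − (-3) = +12°C.
Density altitude = 9000 + 120 × (12) = 10440 ft.

10440 ft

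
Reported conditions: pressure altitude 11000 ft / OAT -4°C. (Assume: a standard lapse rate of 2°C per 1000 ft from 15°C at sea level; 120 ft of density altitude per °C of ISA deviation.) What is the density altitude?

11360 ft

ISA temperature at 11000 ft = 15 − 2 × (11000/1000) = -7°C.
ISA deviation = -4 − (-7) = +3°C.
Density altitude = 11000 + 120 × (3) = 11000 + (+360) = 11360 ft.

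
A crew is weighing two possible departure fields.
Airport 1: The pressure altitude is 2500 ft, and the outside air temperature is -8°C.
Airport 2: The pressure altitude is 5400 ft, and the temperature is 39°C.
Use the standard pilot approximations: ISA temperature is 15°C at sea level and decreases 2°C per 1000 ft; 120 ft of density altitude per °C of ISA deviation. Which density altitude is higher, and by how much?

Airport 1: ISA temp = 10°C, deviation -18°C, DA = 2500 + 120 × (-18) = 340 ft.
Airport 2: ISA temp = 4.2°C, deviation +34.8°C, DA = 5400 + 120 × 34.8 = 9576 ft.
Airport 2 is higher by 9576 − 340 = 9236 ft.

Airport 2 by 9236 ft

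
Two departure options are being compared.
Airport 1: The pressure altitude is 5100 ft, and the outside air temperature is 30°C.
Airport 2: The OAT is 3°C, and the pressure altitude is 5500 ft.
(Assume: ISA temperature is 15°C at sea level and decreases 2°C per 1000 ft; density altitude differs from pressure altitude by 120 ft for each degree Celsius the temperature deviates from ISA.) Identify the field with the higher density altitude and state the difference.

Airport 1: ISA temp = 4.8°C, deviation +25.2°C, DA = 5100 + 120 × 25.2 = 8124 ft.
Airport 2: ISA temp = 4°C, deviation -1°C, DA = 5500 + 120 × (-1) = 5380 ft.
Airport 1 is higher by 8124 − 5380 = 2744 ft.

Airport 1 by 2744 ft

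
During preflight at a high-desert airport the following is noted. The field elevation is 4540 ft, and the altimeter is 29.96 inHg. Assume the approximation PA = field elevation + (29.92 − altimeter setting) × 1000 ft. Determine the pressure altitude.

Pressure correction = (29.92 − 29.96) × 1000 = -40 ft.
Pressure altitude = 4540 + (-40) = 4500 ft.

4500 ft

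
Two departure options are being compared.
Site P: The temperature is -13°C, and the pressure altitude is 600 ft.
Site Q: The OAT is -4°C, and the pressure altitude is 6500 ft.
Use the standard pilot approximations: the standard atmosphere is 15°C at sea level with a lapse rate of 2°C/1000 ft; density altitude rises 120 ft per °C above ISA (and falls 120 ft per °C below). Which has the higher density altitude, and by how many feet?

Site P: ISA temp = 13.8°C, deviation -26.8°C, DA = 600 + 120 × (-26.8) = -2616 ft.
Site Q: ISA temp = 2°C, deviation -6°C, DA = 6500 + 120 × (-6) = 5780 ft.
Site Q is higher by 5780 − (-2616) = 8396 ft.

Site Q by 8396 ft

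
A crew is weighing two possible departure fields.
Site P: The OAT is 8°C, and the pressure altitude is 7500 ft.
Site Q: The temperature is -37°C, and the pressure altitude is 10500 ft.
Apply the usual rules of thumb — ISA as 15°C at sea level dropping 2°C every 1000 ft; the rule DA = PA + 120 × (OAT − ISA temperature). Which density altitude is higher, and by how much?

Site P by 1680 ft

Site P: ISA temp = 0°C, deviation +8°C, DA = 7500 + 120 × 8 = 8460 ft.
Site Q: ISA temp = -6°C, deviation -31°C, DA = 10500 + 120 × (-31) = 6780 ft.
Site P is higher by 8460 − 6780 = 1680 ft.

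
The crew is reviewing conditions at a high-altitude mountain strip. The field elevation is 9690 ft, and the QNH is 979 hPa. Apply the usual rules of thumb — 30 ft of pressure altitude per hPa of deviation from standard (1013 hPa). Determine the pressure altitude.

Pressure correction = (1013 − 979) × 30 = +1020 ft.
Pressure altitude = 9690 + (+1020) = 10710 ft.

10710 ft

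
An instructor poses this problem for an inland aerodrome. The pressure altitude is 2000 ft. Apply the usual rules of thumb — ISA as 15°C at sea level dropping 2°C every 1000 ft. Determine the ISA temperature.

11°C

ISA temperature = 15 − 2 × (2000/1000) = 15 − 4 = 11°C.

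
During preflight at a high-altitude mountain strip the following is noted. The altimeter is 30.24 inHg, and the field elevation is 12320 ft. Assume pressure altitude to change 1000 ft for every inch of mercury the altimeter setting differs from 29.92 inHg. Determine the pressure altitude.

Pressure correction = (29.92 − 30.24) × 1000 = -320 ft.
Pressure altitude = 12320 + (-320) = 12000 ft.

12000 ft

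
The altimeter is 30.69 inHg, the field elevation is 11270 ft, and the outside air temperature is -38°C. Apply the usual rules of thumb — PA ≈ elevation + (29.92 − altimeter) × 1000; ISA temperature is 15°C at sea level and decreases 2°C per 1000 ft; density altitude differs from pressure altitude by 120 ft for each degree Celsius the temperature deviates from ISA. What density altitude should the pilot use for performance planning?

6660 ft

Pressure altitude = 11270 + (29.92 − 30.69) × 1000 = 11270 + (-770) = 10500 ft.
ISA temperature at 10500 ft = 15 − 2 × (10500/1000) = -6°C.
ISA deviation = -38 − (-6) = -32°C.
Density altitude = 10500 + 120 × (-32) = 6660 ft.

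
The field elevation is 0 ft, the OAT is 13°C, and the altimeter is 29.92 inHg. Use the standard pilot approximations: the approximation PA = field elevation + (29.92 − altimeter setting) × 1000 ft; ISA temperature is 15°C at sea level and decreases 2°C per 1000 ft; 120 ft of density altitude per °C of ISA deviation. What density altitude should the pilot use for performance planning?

-240 ft

Pressure altitude = 0 + (29.92 − 29.92) × 1000 = 0 + (0) = 0 ft.
ISA temperature at 0 ft = 15 − 2 × (0/1000) = 15°C.
ISA deviation = 13 − 15 = -2°C.
Density altitude = 0 + 120 × (-2) = -240 ft.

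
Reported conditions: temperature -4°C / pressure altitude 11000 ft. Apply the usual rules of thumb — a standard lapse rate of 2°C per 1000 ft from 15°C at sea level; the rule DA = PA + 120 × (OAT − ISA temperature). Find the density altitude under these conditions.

11360 ft

ISA temperature at 11000 ft = 15 − 2 × (11000/1000) = -7°C.
ISA deviation = -4 − (-7) = +3°C.
Density altitude = 11000 + 120 × (3) = 11000 + (+360) = 11360 ft.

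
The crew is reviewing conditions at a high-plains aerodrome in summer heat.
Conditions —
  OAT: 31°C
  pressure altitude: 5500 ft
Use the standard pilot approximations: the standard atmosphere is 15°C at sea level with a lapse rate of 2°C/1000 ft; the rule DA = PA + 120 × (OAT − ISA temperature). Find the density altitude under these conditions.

ISA temperature at 5500 ft = 15 − 2 × (5500/1000) = 4°C.
ISA deviation = 31 − 4 = +27°C.
Density altitude = 5500 + 120 × (27) = 5500 + (+3240) = 8740 ft.

8740 ft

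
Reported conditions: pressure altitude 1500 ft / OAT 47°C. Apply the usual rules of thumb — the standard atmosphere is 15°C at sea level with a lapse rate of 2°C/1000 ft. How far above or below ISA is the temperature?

ISA temperature at 1500 ft = 15 − 2 × (1500/1000) = 12°C.
Deviation = OAT − ISA = 47 − 12 = +35°C.

ISA+35°C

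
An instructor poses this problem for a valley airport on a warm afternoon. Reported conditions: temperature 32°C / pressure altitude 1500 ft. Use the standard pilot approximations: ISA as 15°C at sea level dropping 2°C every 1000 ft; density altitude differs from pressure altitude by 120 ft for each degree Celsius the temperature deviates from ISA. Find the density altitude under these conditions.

ISA temperature at 1500 ft = 15 − 2 × (1500/1000) = 12°C.
ISA deviation = 32 − 12 = +20°C.
Density altitude = 1500 + 120 × (20) = 1500 + (+2400) = 3900 ft.

3900 ft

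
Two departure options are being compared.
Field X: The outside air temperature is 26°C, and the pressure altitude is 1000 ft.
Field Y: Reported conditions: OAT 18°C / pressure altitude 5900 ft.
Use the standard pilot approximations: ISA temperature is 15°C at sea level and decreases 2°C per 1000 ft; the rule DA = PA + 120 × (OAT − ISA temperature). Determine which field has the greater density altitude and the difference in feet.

Field X: ISA temp = 13°C, deviation +13°C, DA = 1000 + 120 × 13 = 2560 ft.
Field Y: ISA temp = 3.2°C, deviation +14.8°C, DA = 5900 + 120 × 14.8 = 7676 ft.
Field Y is higher by 7676 − 2560 = 5116 ft.

Field Y by 5116 ft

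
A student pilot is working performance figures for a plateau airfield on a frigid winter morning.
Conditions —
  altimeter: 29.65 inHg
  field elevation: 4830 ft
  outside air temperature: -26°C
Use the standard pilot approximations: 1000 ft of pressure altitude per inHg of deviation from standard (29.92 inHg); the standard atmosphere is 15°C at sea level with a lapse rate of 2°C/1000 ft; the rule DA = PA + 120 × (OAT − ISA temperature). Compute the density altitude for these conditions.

1404 ft

Pressure altitude = 4830 + (29.92 − 29.65) × 1000 = 4830 + (+270) = 5100 ft.
ISA temperature at 5100 ft = 15 − 2 × (5100/1000) = 4.8°C.
ISA deviation = -26 − 4.8 = -30.8°C.
Density altitude = 5100 + 120 × (-30.8) = 1404 ft.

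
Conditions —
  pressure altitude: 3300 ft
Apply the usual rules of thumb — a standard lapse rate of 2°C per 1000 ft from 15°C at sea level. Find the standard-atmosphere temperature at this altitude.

8.4°C

ISA temperature = 15 − 2 × (3300/1000) = 15 − 6.6 = 8.4°C.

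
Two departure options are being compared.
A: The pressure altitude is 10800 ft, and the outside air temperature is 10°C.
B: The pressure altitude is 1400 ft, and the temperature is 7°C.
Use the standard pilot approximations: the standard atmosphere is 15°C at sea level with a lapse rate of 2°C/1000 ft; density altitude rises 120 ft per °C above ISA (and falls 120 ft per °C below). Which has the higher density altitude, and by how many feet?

A: ISA temp = -6.6°C, deviation +16.6°C, DA = 10800 + 120 × 16.6 = 12792 ft.
B: ISA temp = 12.2°C, deviation -5.2°C, DA = 1400 + 120 × (-5.2) = 776 ft.
A is higher by 12792 − 776 = 12016 ft.

A by 12016 ft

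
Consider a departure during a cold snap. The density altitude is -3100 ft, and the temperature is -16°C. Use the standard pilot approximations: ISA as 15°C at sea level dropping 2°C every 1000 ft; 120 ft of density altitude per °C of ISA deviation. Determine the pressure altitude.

500 ft

DA = PA + 120 × (OAT − (15 − 2·PA/1000)) = PA + 120·OAT − 1800 + 0.24·PA = 1.24·PA + 120·OAT − 1800.
So 1.24·PA = -3100 − 120 × (-16) + 1800 = 620.
PA = 620 / 1.24 = 500 ft.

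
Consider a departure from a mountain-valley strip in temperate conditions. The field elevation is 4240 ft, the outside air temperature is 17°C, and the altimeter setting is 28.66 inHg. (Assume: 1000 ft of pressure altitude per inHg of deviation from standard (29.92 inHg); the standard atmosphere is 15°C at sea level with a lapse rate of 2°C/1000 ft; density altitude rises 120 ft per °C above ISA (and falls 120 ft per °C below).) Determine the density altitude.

7060 ft

Pressure altitude = 4240 + (29.92 − 28.66) × 1000 = 4240 + (+1260) = 5500 ft.
ISA temperature at 5500 ft = 15 − 2 × (5500/1000) = 4°C.
ISA deviation = 17 − 4 = +13°C.
Density altitude = 5500 + 120 × (13) = 7060 ft.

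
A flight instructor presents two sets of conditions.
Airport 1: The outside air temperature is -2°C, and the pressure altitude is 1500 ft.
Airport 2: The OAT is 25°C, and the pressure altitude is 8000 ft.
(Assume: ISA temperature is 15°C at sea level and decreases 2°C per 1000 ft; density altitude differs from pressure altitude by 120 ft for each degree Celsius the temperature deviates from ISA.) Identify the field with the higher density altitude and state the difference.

Airport 1: ISA temp = 12°C, deviation -14°C, DA = 1500 + 120 × (-14) = -180 ft.
Airport 2: ISA temp = -1°C, deviation +26°C, DA = 8000 + 120 × 26 = 11120 ft.
Airport 2 is higher by 11120 − (-180) = 11300 ft.

Airport 2 by 11300 ft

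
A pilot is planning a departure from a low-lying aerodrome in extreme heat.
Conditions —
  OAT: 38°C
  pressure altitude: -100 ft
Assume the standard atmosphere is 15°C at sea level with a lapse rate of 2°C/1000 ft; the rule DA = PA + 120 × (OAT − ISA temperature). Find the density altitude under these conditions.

2636 ft

ISA temperature at -100 ft = 15 − 2 × (-100/1000) = 15.2°C.
ISA deviation = 38 − 15.2 = +22.8°C.
Density altitude = -100 + 120 × (22.8) = -100 + (+2736) = 2636 ft.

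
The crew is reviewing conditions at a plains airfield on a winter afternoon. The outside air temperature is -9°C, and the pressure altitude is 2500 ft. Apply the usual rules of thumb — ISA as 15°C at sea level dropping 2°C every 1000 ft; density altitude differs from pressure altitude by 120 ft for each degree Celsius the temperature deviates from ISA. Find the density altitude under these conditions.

ISA temperature at 2500 ft = 15 − 2 × (2500/1000) = 10°C.
ISA deviation = -9 − 10 = -19°C.
Density altitude = 2500 + 120 × (-19) = 2500 + (-2280) = 220 ft.

220 ft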